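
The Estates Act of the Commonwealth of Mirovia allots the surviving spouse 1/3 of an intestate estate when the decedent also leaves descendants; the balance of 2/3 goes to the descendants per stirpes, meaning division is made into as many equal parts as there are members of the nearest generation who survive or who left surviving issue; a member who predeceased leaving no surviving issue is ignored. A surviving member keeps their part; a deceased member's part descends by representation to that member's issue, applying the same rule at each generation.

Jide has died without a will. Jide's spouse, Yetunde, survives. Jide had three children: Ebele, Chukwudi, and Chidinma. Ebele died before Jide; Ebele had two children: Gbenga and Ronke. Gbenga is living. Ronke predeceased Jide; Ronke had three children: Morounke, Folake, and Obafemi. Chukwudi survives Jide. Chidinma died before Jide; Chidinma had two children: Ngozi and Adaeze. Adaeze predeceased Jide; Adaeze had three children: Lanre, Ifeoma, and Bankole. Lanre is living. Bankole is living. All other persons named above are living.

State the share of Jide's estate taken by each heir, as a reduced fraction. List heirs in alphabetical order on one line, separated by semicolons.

Yetunde, as surviving spouse, takes 1/3.
The remaining 2/3 passes to Jide's descendants per stirpes.
The 2/3 is divided into 3 equal shares of 2/9 among Ebele, Chukwudi, Chidinma.
Ebele predeceased; the 2/9 allotted to Ebele's branch passes to Ebele's issue by representation.
The 2/9 is divided into 2 equal shares of 1/9 among Gbenga, Ronke.
Gbenga is living and takes 1/9.
Ronke predeceased; the 1/9 allotted to Ronke's branch passes to Ronke's issue by representation.
The 1/9 is divided into 3 equal shares of 1/27 among Morounke, Folake, Obafemi.
Morounke is living and takes 1/27.
Folake is living and takes 1/27.
Obafemi is living and takes 1/27.
Chukwudi is living and takes 2/9.
Chidinma predeceased; the 2/9 allotted to Chidinma's branch passes to Chidinma's issue by representation.
The 2/9 is divided into 2 equal shares of 1/9 among Ngozi, Adaeze.
Ngozi is living and takes 1/9.
Adaeze predeceased; the 1/9 allotted to Adaeze's branch passes to Adaeze's issue by representation.
The 1/9 is divided into 3 equal shares of 1/27 among Lanre, Ifeoma, Bankole.
Lanre is living and takes 1/27.
Ifeoma is living and takes 1/27.
Bankole is living and takes 1/27.

Bankole 1/27; Chukwudi 2/9; Folake 1/27; Gbenga 1/9; Ifeoma 1/27; Lanre 1/27; Morounke 1/27; Ngozi 1/9; Obafemi 1/27; Yetunde 1/3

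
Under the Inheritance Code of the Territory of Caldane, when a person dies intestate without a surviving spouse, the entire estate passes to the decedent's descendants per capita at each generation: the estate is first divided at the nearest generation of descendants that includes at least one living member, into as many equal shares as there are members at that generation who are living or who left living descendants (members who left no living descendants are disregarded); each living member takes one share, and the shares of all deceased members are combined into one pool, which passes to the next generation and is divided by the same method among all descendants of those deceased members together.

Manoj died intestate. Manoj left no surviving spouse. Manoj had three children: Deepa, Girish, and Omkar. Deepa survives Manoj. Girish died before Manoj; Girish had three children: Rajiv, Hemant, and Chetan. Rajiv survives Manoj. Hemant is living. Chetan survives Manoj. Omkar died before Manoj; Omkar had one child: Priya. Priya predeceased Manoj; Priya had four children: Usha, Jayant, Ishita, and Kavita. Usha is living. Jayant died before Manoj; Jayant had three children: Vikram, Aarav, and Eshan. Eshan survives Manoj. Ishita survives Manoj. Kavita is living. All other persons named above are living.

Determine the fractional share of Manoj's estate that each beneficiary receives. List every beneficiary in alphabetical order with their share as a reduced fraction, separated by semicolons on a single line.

There is no surviving spouse, so the entire estate passes to Manoj's descendants per capita at each generation.
At generation 1 (Deepa, Girish, Omkar) there are 3 shares of (1)/3 = 1/3 each.
Living: Deepa — each takes 1/3.
Deceased: Girish and Omkar. Their combined 2/3 is pooled and carried to generation 2.
At generation 2 (Rajiv, Hemant, Chetan, Priya) there are 4 shares of (2/3)/4 = 1/6 each.
Living: Rajiv, Hemant, and Chetan — each takes 1/6.
Deceased: Priya. That 1/6 share is carried to generation 3.
At generation 3 (Usha, Jayant, Ishita, Kavita) there are 4 shares of (1/6)/4 = 1/24 each.
Living: Usha, Ishita, and Kavita — each takes 1/24.
Deceased: Jayant. That 1/24 share is carried to generation 4.
At generation 4 (Vikram, Aarav, Eshan) there are 3 shares of (1/24)/3 = 1/72 each.
Living: Vikram, Aarav, and Eshan — each takes 1/72.

Aarav 1/72; Chetan 1/6; Deepa 1/3; Eshan 1/72; Hemant 1/6; Ishita 1/24; Kavita 1/24; Rajiv 1/6; Usha 1/24; Vikram 1/72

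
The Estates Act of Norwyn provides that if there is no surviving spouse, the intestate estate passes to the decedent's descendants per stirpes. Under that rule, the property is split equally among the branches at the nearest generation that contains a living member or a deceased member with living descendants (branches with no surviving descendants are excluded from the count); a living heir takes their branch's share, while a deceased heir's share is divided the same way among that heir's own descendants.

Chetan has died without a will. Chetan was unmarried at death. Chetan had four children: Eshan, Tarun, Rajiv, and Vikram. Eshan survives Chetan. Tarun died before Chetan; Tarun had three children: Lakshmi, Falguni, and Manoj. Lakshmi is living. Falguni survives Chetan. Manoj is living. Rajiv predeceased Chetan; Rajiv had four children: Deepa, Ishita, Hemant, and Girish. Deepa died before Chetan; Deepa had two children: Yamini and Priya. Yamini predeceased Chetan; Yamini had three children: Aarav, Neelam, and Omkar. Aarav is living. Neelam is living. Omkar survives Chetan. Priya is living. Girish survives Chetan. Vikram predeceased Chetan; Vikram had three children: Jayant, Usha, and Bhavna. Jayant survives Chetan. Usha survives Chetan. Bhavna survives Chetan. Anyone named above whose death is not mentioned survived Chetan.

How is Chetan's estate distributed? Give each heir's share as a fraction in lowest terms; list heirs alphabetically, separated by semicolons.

Aarav 1/96; Bhavna 1/12; Eshan 1/4; Falguni 1/12; Girish 1/16; Hemant 1/16; Ishita 1/16; Jayant 1/12; Lakshmi 1/12; Manoj 1/12; Neelam 1/96; Omkar 1/96; Priya 1/32; Usha 1/12

There is no surviving spouse, so the entire estate passes to Chetan's descendants per stirpes.
The estate is divided into 4 equal shares of 1/4 among Eshan, Tarun, Rajiv, Vikram.
Eshan is living and takes 1/4.
Tarun predeceased; the 1/4 allotted to Tarun's branch passes to Tarun's issue by representation.
The 1/4 is divided into 3 equal shares of 1/12 among Lakshmi, Falguni, Manoj.
Lakshmi is living and takes 1/12.
Falguni is living and takes 1/12.
Manoj is living and takes 1/12.
Rajiv predeceased; the 1/4 allotted to Rajiv's branch passes to Rajiv's issue by representation.
The 1/4 is divided into 4 equal shares of 1/16 among Deepa, Ishita, Hemant, Girish.
Deepa predeceased; the 1/16 allotted to Deepa's branch passes to Deepa's issue by representation.
The 1/16 is divided into 2 equal shares of 1/32 among Yamini, Priya.
Yamini predeceased; the 1/32 allotted to Yamini's branch passes to Yamini's issue by representation.
The 1/32 is divided into 3 equal shares of 1/96 among Aarav, Neelam, Omkar.
Aarav is living and takes 1/96.
Neelam is living and takes 1/96.
Omkar is living and takes 1/96.
Priya is living and takes 1/32.
Ishita is living and takes 1/16.
Hemant is living and takes 1/16.
Girish is living and takes 1/16.
Vikram predeceased; the 1/4 allotted to Vikram's branch passes to Vikram's issue by representation.
The 1/4 is divided into 3 equal shares of 1/12 among Jayant, Usha, Bhavna.
Jayant is living and takes 1/12.
Usha is living and takes 1/12.
Bhavna is living and takes 1/12.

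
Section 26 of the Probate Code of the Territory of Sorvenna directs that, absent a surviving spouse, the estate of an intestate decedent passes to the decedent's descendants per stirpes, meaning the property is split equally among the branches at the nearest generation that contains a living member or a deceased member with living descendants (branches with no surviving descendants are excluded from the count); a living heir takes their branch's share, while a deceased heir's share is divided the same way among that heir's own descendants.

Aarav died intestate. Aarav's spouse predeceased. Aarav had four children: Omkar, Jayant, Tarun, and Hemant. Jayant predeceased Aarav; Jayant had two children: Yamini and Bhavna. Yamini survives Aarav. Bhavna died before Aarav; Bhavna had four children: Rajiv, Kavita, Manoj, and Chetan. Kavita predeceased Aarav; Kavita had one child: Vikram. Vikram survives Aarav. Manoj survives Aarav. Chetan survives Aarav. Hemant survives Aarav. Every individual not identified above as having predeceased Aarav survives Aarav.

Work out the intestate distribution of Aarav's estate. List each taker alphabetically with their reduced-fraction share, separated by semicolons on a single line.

Chetan 1/32; Hemant 1/4; Manoj 1/32; Omkar 1/4; Rajiv 1/32; Tarun 1/4; Vikram 1/32; Yamini 1/8

There is no surviving spouse, so the entire estate passes to Aarav's descendants per stirpes.
The estate is divided into 4 equal shares of 1/4 among Omkar, Jayant, Tarun, Hemant.
Omkar is living and takes 1/4.
Jayant predeceased; the 1/4 allotted to Jayant's branch passes to Jayant's issue by representation.
The 1/4 is divided into 2 equal shares of 1/8 among Yamini, Bhavna.
Yamini is living and takes 1/8.
Bhavna predeceased; the 1/8 allotted to Bhavna's branch passes to Bhavna's issue by representation.
The 1/8 is divided into 4 equal shares of 1/32 among Rajiv, Kavita, Manoj, Chetan.
Rajiv is living and takes 1/32.
Kavita predeceased; the 1/32 allotted to Kavita's branch passes to Kavita's issue by representation.
Vikram is the sole taker at this level and receives the full 1/32.
Manoj is living and takes 1/32.
Chetan is living and takes 1/32.
Tarun is living and takes 1/4.
Hemant is living and takes 1/4.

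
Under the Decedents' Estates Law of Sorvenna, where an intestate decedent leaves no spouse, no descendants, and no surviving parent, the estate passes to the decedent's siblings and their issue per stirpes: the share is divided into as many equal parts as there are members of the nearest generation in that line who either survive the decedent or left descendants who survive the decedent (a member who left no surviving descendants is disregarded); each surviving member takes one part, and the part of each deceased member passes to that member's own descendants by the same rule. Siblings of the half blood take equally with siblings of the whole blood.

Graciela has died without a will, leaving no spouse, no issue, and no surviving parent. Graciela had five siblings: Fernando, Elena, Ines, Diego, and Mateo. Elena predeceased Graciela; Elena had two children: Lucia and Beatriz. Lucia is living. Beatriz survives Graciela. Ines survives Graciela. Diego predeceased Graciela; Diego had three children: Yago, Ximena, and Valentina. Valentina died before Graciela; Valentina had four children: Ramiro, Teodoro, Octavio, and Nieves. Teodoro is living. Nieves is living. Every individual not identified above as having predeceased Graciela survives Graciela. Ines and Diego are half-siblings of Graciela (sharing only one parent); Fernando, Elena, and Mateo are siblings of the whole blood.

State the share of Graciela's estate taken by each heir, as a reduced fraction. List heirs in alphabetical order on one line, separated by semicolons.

No spouse, descendants, or parent survives, so the estate passes to Graciela's siblings per stirpes.
Half-blood and whole-blood siblings take equally under the stated rule.
The estate is divided into 5 equal shares of 1/5 among Fernando, Elena, Ines, Diego, Mateo.
Fernando is living and takes 1/5.
Elena predeceased; the 1/5 allotted to Elena's branch passes to Elena's issue by representation.
The 1/5 is divided into 2 equal shares of 1/10 among Lucia, Beatriz.
Lucia is living and takes 1/10.
Beatriz is living and takes 1/10.
Ines is living and takes 1/5.
Diego predeceased; the 1/5 allotted to Diego's branch passes to Diego's issue by representation.
The 1/5 is divided into 3 equal shares of 1/15 among Yago, Ximena, Valentina.
Yago is living and takes 1/15.
Ximena is living and takes 1/15.
Valentina predeceased; the 1/15 allotted to Valentina's branch passes to Valentina's issue by representation.
The 1/15 is divided into 4 equal shares of 1/60 among Ramiro, Teodoro, Octavio, Nieves.
Ramiro is living and takes 1/60.
Teodoro is living and takes 1/60.
Octavio is living and takes 1/60.
Nieves is living and takes 1/60.
Mateo is living and takes 1/5.

Beatriz 1/10; Fernando 1/5; Ines 1/5; Lucia 1/10; Mateo 1/5; Nieves 1/60; Octavio 1/60; Ramiro 1/60; Teodoro 1/60; Ximena 1/15; Yago 1/15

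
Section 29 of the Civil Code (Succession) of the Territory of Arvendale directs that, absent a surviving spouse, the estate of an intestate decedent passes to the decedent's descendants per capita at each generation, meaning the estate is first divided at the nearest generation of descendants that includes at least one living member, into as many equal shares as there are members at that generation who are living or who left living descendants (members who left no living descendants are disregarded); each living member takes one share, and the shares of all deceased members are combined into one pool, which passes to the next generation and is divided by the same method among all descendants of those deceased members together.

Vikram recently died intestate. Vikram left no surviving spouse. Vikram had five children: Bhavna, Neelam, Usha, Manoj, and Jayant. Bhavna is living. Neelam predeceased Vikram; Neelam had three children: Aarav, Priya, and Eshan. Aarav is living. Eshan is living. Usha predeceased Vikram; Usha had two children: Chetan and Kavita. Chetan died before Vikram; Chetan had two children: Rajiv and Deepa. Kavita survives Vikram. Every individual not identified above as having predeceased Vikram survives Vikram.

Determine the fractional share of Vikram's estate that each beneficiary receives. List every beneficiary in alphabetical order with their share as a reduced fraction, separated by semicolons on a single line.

Aarav 2/25; Bhavna 1/5; Deepa 1/25; Eshan 2/25; Jayant 1/5; Kavita 2/25; Manoj 1/5; Priya 2/25; Rajiv 1/25

There is no surviving spouse, so the entire estate passes to Vikram's descendants per capita at each generation.
At generation 1 (Bhavna, Neelam, Usha, Manoj, Jayant) there are 5 shares of (1)/5 = 1/5 each.
Living: Bhavna, Manoj, and Jayant — each takes 1/5.
Deceased: Neelam and Usha. Their combined 2/5 is pooled and carried to generation 2.
At generation 2 (Aarav, Priya, Eshan, Chetan, Kavita) there are 5 shares of (2/5)/5 = 2/25 each.
Living: Aarav, Priya, Eshan, and Kavita — each takes 2/25.
Deceased: Chetan. That 2/25 share is carried to generation 3.
At generation 3 (Rajiv, Deepa) there are 2 shares of (2/25)/2 = 1/25 each.
Living: Rajiv and Deepa — each takes 1/25.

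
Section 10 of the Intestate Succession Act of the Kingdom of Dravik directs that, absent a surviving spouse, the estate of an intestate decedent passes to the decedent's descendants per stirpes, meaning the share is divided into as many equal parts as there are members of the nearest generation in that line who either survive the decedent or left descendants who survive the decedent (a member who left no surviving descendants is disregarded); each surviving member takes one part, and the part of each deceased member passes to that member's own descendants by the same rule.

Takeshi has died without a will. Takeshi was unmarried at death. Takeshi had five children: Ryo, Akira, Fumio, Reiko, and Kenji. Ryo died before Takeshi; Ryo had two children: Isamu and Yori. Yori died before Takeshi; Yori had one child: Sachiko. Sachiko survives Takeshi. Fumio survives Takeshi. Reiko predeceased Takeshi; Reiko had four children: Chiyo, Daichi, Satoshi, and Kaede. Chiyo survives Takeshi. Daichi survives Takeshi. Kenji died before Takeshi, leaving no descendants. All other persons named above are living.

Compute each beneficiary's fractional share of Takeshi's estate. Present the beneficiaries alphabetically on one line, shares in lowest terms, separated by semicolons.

Akira 1/4; Chiyo 1/16; Daichi 1/16; Fumio 1/4; Isamu 1/8; Kaede 1/16; Sachiko 1/8; Satoshi 1/16

There is no surviving spouse, so the entire estate passes to Takeshi's descendants per stirpes.
Kenji left no surviving issue, so that branch lapses and is disregarded.
The estate is divided into 4 equal shares of 1/4 among Ryo, Akira, Fumio, Reiko.
Ryo predeceased; the 1/4 allotted to Ryo's branch passes to Ryo's issue by representation.
The 1/4 is divided into 2 equal shares of 1/8 among Isamu, Yori.
Isamu is living and takes 1/8.
Yori predeceased; the 1/8 allotted to Yori's branch passes to Yori's issue by representation.
Sachiko is the sole taker at this level and receives the full 1/8.
Akira is living and takes 1/4.
Fumio is living and takes 1/4.
Reiko predeceased; the 1/4 allotted to Reiko's branch passes to Reiko's issue by representation.
The 1/4 is divided into 4 equal shares of 1/16 among Chiyo, Daichi, Satoshi, Kaede.
Chiyo is living and takes 1/16.
Daichi is living and takes 1/16.
Satoshi is living and takes 1/16.
Kaede is living and takes 1/16.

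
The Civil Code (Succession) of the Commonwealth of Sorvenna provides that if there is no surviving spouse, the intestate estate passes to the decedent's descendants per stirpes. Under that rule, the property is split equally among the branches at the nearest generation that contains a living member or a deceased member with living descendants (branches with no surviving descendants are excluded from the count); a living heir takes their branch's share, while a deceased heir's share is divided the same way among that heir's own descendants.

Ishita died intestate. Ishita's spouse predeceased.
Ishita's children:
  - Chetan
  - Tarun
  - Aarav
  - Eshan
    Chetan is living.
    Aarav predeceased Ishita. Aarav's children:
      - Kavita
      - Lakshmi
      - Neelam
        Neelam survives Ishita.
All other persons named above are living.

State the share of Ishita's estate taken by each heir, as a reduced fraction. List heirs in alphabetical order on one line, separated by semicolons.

Chetan 1/4; Eshan 1/4; Kavita 1/12; Lakshmi 1/12; Neelam 1/12; Tarun 1/4

There is no surviving spouse, so the entire estate passes to Ishita's descendants per stirpes.
The estate is divided into 4 equal shares of 1/4 among Chetan, Tarun, Aarav, Eshan.
Chetan is living and takes 1/4.
Tarun is living and takes 1/4.
Aarav predeceased; the 1/4 allotted to Aarav's branch passes to Aarav's issue by representation.
The 1/4 is divided into 3 equal shares of 1/12 among Kavita, Lakshmi, Neelam.
Kavita is living and takes 1/12.
Lakshmi is living and takes 1/12.
Neelam is living and takes 1/12.
Eshan is living and takes 1/4.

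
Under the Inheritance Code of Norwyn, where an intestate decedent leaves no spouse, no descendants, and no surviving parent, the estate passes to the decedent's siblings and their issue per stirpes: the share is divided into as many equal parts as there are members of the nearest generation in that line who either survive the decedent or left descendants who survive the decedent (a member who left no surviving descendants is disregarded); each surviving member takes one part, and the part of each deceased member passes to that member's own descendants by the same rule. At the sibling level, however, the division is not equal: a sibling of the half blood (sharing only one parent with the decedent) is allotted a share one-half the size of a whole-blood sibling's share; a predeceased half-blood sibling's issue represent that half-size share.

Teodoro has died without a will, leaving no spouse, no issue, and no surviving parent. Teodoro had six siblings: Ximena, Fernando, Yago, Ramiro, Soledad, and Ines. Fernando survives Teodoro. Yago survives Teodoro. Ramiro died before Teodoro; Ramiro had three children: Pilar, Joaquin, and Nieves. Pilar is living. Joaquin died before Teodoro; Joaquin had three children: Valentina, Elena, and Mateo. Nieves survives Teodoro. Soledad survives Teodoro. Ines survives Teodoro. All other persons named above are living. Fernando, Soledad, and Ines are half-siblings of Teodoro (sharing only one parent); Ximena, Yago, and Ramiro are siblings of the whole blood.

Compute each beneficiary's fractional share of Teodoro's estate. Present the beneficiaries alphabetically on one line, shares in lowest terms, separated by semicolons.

No spouse, descendants, or parent survives, so the estate passes to Teodoro's siblings per stirpes.
Half-blood siblings count for one-half the weight of whole-blood siblings at the initial division.
Dividing 1 in proportion to weights (total weight 9/2): Ximena (weight 1) → 2/9; Fernando (weight 1/2) → 1/9; Yago (weight 1) → 2/9; Ramiro (weight 1) → 2/9; Soledad (weight 1/2) → 1/9; Ines (weight 1/2) → 1/9.
Ximena is living and takes 2/9.
Fernando is living and takes 1/9.
Yago is living and takes 2/9.
Ramiro predeceased; the 2/9 allotted to Ramiro's branch passes to Ramiro's issue by representation.
The 2/9 is divided into 3 equal shares of 2/27 among Pilar, Joaquin, Nieves.
Pilar is living and takes 2/27.
Joaquin predeceased; the 2/27 allotted to Joaquin's branch passes to Joaquin's issue by representation.
The 2/27 is divided into 3 equal shares of 2/81 among Valentina, Elena, Mateo.
Valentina is living and takes 2/81.
Elena is living and takes 2/81.
Mateo is living and takes 2/81.
Nieves is living and takes 2/27.
Soledad is living and takes 1/9.
Ines is living and takes 1/9.

Elena 2/81; Fernando 1/9; Ines 1/9; Mateo 2/81; Nieves 2/27; Pilar 2/27; Soledad 1/9; Valentina 2/81; Ximena 2/9; Yago 2/9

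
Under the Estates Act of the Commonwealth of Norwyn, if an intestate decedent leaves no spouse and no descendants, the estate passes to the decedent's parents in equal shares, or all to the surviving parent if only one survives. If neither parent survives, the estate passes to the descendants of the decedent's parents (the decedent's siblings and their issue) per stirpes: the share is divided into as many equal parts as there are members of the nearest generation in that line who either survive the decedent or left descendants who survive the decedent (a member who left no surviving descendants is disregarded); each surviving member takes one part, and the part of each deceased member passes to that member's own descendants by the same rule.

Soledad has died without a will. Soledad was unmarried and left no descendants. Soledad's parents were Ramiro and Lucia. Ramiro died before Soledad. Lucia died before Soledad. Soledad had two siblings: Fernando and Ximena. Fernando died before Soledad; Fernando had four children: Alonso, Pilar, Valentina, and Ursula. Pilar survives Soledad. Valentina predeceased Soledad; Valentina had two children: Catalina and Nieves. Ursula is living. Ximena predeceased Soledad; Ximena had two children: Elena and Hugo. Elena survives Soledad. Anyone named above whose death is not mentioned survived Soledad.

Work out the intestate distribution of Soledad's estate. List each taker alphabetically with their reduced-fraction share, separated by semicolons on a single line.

Neither parent survives and there are no descendants, so the estate passes to Soledad's siblings and their issue per stirpes.
The estate is divided into 2 equal shares of 1/2 among Fernando, Ximena.
Fernando predeceased; the 1/2 allotted to Fernando's branch passes to Fernando's issue by representation.
The 1/2 is divided into 4 equal shares of 1/8 among Alonso, Pilar, Valentina, Ursula.
Alonso is living and takes 1/8.
Pilar is living and takes 1/8.
Valentina predeceased; the 1/8 allotted to Valentina's branch passes to Valentina's issue by representation.
The 1/8 is divided into 2 equal shares of 1/16 among Catalina, Nieves.
Catalina is living and takes 1/16.
Nieves is living and takes 1/16.
Ursula is living and takes 1/8.
Ximena predeceased; the 1/2 allotted to Ximena's branch passes to Ximena's issue by representation.
The 1/2 is divided into 2 equal shares of 1/4 among Elena, Hugo.
Elena is living and takes 1/4.
Hugo is living and takes 1/4.

Alonso 1/8; Catalina 1/16; Elena 1/4; Hugo 1/4; Nieves 1/16; Pilar 1/8; Ursula 1/8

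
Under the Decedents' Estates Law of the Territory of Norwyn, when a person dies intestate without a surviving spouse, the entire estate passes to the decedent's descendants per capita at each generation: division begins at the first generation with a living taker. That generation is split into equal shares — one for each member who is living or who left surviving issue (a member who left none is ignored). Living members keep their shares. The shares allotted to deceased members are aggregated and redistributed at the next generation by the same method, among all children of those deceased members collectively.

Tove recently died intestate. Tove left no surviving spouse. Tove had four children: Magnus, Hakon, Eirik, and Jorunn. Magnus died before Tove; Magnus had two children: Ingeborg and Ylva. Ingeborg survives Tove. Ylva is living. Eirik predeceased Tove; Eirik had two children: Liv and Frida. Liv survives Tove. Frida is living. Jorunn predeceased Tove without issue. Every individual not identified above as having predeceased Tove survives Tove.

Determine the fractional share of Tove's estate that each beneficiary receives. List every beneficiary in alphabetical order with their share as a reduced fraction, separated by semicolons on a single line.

Frida 1/6; Hakon 1/3; Ingeborg 1/6; Liv 1/6; Ylva 1/6

There is no surviving spouse, so the entire estate passes to Tove's descendants per capita at each generation.
At generation 1 (Magnus, Hakon, Eirik) there are 3 shares of (1)/3 = 1/3 each.
Living: Hakon — each takes 1/3.
Deceased: Magnus and Eirik. Their combined 2/3 is pooled and carried to generation 2.
At generation 2 (Ingeborg, Ylva, Liv, Frida) there are 4 shares of (2/3)/4 = 1/6 each.
Living: Ingeborg, Ylva, Liv, and Frida — each takes 1/6.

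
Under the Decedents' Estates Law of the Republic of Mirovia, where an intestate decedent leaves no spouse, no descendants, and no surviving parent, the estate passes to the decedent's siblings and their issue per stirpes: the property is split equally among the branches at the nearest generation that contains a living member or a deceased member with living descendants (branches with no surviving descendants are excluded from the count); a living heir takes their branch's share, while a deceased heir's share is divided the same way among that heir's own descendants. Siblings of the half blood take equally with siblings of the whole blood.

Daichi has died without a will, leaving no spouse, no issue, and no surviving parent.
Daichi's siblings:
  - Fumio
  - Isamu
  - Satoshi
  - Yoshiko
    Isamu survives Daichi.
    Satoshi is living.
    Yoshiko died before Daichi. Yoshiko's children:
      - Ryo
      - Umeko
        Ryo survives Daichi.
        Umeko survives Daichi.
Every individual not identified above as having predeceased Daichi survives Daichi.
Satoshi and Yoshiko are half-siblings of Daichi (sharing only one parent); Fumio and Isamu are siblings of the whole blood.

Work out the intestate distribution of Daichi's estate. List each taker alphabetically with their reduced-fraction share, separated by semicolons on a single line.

Fumio 1/4; Isamu 1/4; Ryo 1/8; Satoshi 1/4; Umeko 1/8

No spouse, descendants, or parent survives, so the estate passes to Daichi's siblings per stirpes.
Half-blood and whole-blood siblings take equally under the stated rule.
The estate is divided into 4 equal shares of 1/4 among Fumio, Isamu, Satoshi, Yoshiko.
Fumio is living and takes 1/4.
Isamu is living and takes 1/4.
Satoshi is living and takes 1/4.
Yoshiko predeceased; the 1/4 allotted to Yoshiko's branch passes to Yoshiko's issue by representation.
The 1/4 is divided into 2 equal shares of 1/8 among Ryo, Umeko.
Ryo is living and takes 1/8.
Umeko is living and takes 1/8.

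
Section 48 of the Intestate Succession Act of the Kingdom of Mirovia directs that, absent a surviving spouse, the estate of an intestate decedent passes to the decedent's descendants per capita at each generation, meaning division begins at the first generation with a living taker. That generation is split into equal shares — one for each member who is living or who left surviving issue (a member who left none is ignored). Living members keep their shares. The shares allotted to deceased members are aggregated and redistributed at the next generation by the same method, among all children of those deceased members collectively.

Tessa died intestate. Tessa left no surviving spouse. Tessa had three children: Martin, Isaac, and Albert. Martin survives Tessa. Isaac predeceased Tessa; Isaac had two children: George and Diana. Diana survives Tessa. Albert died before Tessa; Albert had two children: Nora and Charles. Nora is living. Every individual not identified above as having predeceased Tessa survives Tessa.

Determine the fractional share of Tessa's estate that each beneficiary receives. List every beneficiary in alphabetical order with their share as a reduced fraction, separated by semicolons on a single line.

Charles 1/6; Diana 1/6; George 1/6; Martin 1/3; Nora 1/6

There is no surviving spouse, so the entire estate passes to Tessa's descendants per capita at each generation.
At generation 1 (Martin, Isaac, Albert) there are 3 shares of (1)/3 = 1/3 each.
Living: Martin — each takes 1/3.
Deceased: Isaac and Albert. Their combined 2/3 is pooled and carried to generation 2.
At generation 2 (George, Diana, Nora, Charles) there are 4 shares of (2/3)/4 = 1/6 each.
Living: George, Diana, Nora, and Charles — each takes 1/6.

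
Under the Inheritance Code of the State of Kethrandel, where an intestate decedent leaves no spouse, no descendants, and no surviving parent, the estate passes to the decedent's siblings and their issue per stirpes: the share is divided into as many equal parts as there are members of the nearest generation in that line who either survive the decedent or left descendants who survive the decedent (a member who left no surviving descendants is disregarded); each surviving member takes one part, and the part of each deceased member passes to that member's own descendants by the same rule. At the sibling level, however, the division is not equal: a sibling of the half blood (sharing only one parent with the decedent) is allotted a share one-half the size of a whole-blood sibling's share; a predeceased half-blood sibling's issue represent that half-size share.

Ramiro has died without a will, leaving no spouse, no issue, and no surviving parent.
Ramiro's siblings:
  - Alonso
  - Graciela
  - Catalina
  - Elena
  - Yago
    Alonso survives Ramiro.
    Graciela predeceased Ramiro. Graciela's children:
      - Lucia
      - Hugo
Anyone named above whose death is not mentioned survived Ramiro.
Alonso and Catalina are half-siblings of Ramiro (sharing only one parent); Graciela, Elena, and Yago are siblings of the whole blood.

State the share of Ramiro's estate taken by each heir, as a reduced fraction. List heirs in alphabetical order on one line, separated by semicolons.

Alonso 1/8; Catalina 1/8; Elena 1/4; Hugo 1/8; Lucia 1/8; Yago 1/4

No spouse, descendants, or parent survives, so the estate passes to Ramiro's siblings per stirpes.
Half-blood siblings count for one-half the weight of whole-blood siblings at the initial division.
Dividing 1 in proportion to weights (total weight 4): Alonso (weight 1/2) → 1/8; Graciela (weight 1) → 1/4; Catalina (weight 1/2) → 1/8; Elena (weight 1) → 1/4; Yago (weight 1) → 1/4.
Alonso is living and takes 1/8.
Graciela predeceased; the 1/4 allotted to Graciela's branch passes to Graciela's issue by representation.
The 1/4 is divided into 2 equal shares of 1/8 among Lucia, Hugo.
Lucia is living and takes 1/8.
Hugo is living and takes 1/8.
Catalina is living and takes 1/8.
Elena is living and takes 1/4.
Yago is living and takes 1/4.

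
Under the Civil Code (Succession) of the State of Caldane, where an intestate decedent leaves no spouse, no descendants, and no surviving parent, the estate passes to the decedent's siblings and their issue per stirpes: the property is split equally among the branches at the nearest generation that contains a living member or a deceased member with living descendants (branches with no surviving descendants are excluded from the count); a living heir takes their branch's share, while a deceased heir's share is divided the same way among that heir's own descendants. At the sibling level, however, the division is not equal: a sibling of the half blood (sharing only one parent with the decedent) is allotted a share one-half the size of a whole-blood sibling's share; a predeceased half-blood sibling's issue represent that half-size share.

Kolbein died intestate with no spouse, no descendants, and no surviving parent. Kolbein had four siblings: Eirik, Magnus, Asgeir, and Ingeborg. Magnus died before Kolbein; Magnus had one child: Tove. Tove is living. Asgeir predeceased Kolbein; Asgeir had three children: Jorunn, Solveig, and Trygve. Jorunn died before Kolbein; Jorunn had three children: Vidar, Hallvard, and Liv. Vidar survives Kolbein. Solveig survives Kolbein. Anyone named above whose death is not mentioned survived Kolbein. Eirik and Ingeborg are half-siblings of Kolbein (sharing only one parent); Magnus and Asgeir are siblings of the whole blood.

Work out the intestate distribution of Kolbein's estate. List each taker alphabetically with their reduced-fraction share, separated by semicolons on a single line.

Eirik 1/6; Hallvard 1/27; Ingeborg 1/6; Liv 1/27; Solveig 1/9; Tove 1/3; Trygve 1/9; Vidar 1/27

No spouse, descendants, or parent survives, so the estate passes to Kolbein's siblings per stirpes.
Half-blood siblings count for one-half the weight of whole-blood siblings at the initial division.
Dividing 1 in proportion to weights (total weight 3): Eirik (weight 1/2) → 1/6; Magnus (weight 1) → 1/3; Asgeir (weight 1) → 1/3; Ingeborg (weight 1/2) → 1/6.
Eirik is living and takes 1/6.
Magnus predeceased; the 1/3 allotted to Magnus's branch passes to Magnus's issue by representation.
Tove is the sole taker at this level and receives the full 1/3.
Asgeir predeceased; the 1/3 allotted to Asgeir's branch passes to Asgeir's issue by representation.
The 1/3 is divided into 3 equal shares of 1/9 among Jorunn, Solveig, Trygve.
Jorunn predeceased; the 1/9 allotted to Jorunn's branch passes to Jorunn's issue by representation.
The 1/9 is divided into 3 equal shares of 1/27 among Vidar, Hallvard, Liv.
Vidar is living and takes 1/27.
Hallvard is living and takes 1/27.
Liv is living and takes 1/27.
Solveig is living and takes 1/9.
Trygve is living and takes 1/9.
Ingeborg is living and takes 1/6.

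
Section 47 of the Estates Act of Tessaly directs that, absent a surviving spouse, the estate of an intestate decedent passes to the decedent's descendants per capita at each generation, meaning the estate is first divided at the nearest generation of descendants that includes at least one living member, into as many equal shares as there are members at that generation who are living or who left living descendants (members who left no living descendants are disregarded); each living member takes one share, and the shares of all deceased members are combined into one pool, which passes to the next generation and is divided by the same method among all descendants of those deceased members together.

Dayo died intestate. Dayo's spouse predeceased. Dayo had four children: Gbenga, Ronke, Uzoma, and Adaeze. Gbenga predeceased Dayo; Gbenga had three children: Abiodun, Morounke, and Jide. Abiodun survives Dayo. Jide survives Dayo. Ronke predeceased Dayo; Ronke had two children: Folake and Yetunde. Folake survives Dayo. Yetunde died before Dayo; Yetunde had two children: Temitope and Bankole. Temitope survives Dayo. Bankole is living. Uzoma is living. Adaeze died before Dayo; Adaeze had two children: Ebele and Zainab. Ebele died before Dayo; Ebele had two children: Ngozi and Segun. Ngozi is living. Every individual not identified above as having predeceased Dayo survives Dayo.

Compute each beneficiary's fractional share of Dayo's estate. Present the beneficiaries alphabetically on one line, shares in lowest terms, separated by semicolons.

There is no surviving spouse, so the entire estate passes to Dayo's descendants per capita at each generation.
At generation 1 (Gbenga, Ronke, Uzoma, Adaeze) there are 4 shares of (1)/4 = 1/4 each.
Living: Uzoma — each takes 1/4.
Deceased: Gbenga, Ronke, and Adaeze. Their combined 3/4 is pooled and carried to generation 2.
At generation 2 (Abiodun, Morounke, Jide, Folake, Yetunde, Ebele, Zainab) there are 7 shares of (3/4)/7 = 3/28 each.
Living: Abiodun, Morounke, Jide, Folake, and Zainab — each takes 3/28.
Deceased: Yetunde and Ebele. Their combined 3/14 is pooled and carried to generation 3.
At generation 3 (Temitope, Bankole, Ngozi, Segun) there are 4 shares of (3/14)/4 = 3/56 each.
Living: Temitope, Bankole, Ngozi, and Segun — each takes 3/56.

Abiodun 3/28; Bankole 3/56; Folake 3/28; Jide 3/28; Morounke 3/28; Ngozi 3/56; Segun 3/56; Temitope 3/56; Uzoma 1/4; Zainab 3/28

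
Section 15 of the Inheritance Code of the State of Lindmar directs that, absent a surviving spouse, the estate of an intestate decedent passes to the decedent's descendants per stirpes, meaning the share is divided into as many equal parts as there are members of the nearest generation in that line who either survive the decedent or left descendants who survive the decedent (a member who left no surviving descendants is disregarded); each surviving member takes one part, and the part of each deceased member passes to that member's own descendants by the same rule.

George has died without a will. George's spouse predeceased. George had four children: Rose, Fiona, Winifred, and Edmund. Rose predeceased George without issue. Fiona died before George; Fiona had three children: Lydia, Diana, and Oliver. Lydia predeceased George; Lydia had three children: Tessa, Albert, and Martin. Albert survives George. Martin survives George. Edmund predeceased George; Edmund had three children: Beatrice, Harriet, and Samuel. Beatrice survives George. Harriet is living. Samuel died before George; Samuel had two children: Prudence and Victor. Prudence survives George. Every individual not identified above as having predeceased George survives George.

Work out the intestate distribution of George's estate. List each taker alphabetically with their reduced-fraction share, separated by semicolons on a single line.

Albert 1/27; Beatrice 1/9; Diana 1/9; Harriet 1/9; Martin 1/27; Oliver 1/9; Prudence 1/18; Tessa 1/27; Victor 1/18; Winifred 1/3

There is no surviving spouse, so the entire estate passes to George's descendants per stirpes.
Rose left no surviving issue, so that branch lapses and is disregarded.
The estate is divided into 3 equal shares of 1/3 among Fiona, Winifred, Edmund.
Fiona predeceased; the 1/3 allotted to Fiona's branch passes to Fiona's issue by representation.
The 1/3 is divided into 3 equal shares of 1/9 among Lydia, Diana, Oliver.
Lydia predeceased; the 1/9 allotted to Lydia's branch passes to Lydia's issue by representation.
The 1/9 is divided into 3 equal shares of 1/27 among Tessa, Albert, Martin.
Tessa is living and takes 1/27.
Albert is living and takes 1/27.
Martin is living and takes 1/27.
Diana is living and takes 1/9.
Oliver is living and takes 1/9.
Winifred is living and takes 1/3.
Edmund predeceased; the 1/3 allotted to Edmund's branch passes to Edmund's issue by representation.
The 1/3 is divided into 3 equal shares of 1/9 among Beatrice, Harriet, Samuel.
Beatrice is living and takes 1/9.
Harriet is living and takes 1/9.
Samuel predeceased; the 1/9 allotted to Samuel's branch passes to Samuel's issue by representation.
The 1/9 is divided into 2 equal shares of 1/18 among Prudence, Victor.
Prudence is living and takes 1/18.
Victor is living and takes 1/18.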